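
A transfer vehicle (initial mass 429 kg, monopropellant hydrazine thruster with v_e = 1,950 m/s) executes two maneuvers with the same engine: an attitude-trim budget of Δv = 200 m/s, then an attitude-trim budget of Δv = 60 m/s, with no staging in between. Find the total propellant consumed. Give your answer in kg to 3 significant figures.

total propellant consumed ≈ 53.6 kg

After the first burn: m = 429 × exp(−200/1950.0) = 429 × 0.90252 = 387.181 kg.
After the second burn: m = 387.181 × exp(−60/1950.0) = 387.181 × 0.96970 = 375.449 kg.
Total propellant = m₀ − m_final = 429 − 375.449 = 53.551 kg.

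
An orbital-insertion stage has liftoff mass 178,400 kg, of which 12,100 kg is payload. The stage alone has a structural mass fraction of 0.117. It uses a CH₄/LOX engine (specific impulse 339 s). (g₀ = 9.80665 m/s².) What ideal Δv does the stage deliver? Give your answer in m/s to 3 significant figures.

Δv ≈ 5760 m/s

Stage wet mass = m₀ − payload = 178,400 − 12,100 = 166,300 kg.
Stage dry mass = ε × stage wet mass = 0.117 × 166,300 = 19,457.1 kg.
Burnout mass m_f = stage dry + payload = 19,457.1 + 12,100 = 31,557.1 kg.
v_e = Isp · g₀ = 339 × 9.80665 = 3324.5 m/s.
From the ideal rocket equation, Δv = v_e · ln(178,400/31,557.1) = 3324.5 × ln(5.653) = 3324.5 × 1.7322 ≈ 5759 m/s.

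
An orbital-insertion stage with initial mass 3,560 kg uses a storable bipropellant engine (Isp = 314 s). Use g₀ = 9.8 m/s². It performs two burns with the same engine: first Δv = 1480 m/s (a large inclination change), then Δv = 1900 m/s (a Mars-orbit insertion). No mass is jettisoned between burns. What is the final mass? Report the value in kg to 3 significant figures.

v_e = Isp · g₀ = 314 × 9.8 = 3077.2 m/s.
After the first burn: m = 3560 × exp(−1480/3077.2) = 3560 × 0.61819 = 2,200.76 kg.
After the second burn: m = 2,200.76 × exp(−1900/3077.2) = 2,200.76 × 0.53932 = 1,186.91 kg.

final mass ≈ 1190 kg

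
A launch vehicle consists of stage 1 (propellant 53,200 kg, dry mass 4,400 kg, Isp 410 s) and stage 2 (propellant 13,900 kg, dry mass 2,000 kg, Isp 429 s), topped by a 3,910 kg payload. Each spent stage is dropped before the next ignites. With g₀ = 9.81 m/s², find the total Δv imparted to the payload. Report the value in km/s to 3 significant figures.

Δv ≈ 9.77 km/s

Ignition mass of stage 1 = 53,200+4,400 + 13,900+2,000 + 3,910 = 77,410 kg.
Stage 1: m₀ = 77,410 kg, m_f = 77,410 − 53,200 = 24,210 kg; Δv = 410×9.81×ln(3.197) = 4022.1×1.1624 ≈ 4675 m/s.
Stage 2: m₀ = 19,810 kg, m_f = 19,810 − 13,900 = 5,910 kg; Δv = 429×9.81×ln(3.352) = 4208.5×1.2095 ≈ 5090 m/s.
Total Δv = 4675 + 5090 = 9765 m/s.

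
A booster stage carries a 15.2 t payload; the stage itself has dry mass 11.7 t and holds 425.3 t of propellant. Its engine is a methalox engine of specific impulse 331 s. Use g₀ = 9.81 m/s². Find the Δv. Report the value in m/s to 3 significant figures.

v_e = Isp · g₀ = 331 × 9.81 = 3247.1 m/s.
m₀ = payload + dry + propellant = 15.2 + 11.7 + 425.3 = 452.2 t.
m_f = payload + dry = 15.2 + 11.7 = 26.9 t.
Using Δv = v_e ln(m₀/m_f): Δv = v_e · ln(m₀/m_f) = 3247.1 × ln(16.81) = 3247.1 × 2.8220 ≈ 9163.3 m/s.

Δv ≈ 9160 m/s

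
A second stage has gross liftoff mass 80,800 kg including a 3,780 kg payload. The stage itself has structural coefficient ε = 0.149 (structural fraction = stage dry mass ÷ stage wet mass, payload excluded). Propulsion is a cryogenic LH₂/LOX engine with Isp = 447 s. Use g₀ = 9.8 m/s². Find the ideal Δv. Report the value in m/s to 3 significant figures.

Δv ≈ 7300 m/s

Stage wet mass = m₀ − payload = 80,800 − 3,780 = 77,020 kg.
Stage dry mass = ε × stage wet mass = 0.149 × 77,020 = 11,476 kg.
Burnout mass m_f = stage dry + payload = 11,476 + 3,780 = 15,256 kg.
v_e = Isp · g₀ = 447 × 9.8 = 4380.6 m/s.
Δv = v_e · ln(80,800/15,256) = 4380.6 × ln(5.296) = 4380.6 × 1.6670 ≈ 7302 m/s.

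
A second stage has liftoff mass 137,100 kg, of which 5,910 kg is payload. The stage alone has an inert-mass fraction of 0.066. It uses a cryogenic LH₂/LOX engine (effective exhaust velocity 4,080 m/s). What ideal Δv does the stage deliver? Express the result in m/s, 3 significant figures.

Stage wet mass = m₀ − payload = 137,100 − 5,910 = 131,190 kg.
Stage dry mass = ε × stage wet mass = 0.066 × 131,190 = 8,658.54 kg.
Burnout mass m_f = stage dry + payload = 8,658.54 + 5,910 = 14,568.54 kg.
Δv = v_e · ln(137,100/14,568.54) = 4080.0 × ln(9.411) = 4080.0 × 2.2418 ≈ 9147 m/s.

Δv ≈ 9150 m/s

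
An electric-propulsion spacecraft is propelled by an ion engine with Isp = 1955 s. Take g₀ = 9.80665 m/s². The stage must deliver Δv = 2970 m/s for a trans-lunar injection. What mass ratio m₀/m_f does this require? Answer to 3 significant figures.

mass ratio ≈ 1.17

v_e = Isp · g₀ = 1955 × 9.80665 = 19172.0 m/s.
m₀/m_f = exp(Δv / v_e) = exp(2970 / 19172.0) = exp(0.1549) = 1.1676.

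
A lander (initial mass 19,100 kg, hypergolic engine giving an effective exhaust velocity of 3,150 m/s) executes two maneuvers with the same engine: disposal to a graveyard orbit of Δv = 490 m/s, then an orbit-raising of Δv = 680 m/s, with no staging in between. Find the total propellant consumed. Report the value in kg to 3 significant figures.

total propellant consumed ≈ 5930 kg

After the first burn: m = 19100 × exp(−490/3150.0) = 19100 × 0.85594 = 16,348.5 kg.
After the second burn: m = 16,348.5 × exp(−680/3150.0) = 16,348.5 × 0.80584 = 13,174.3 kg.
Total propellant = m₀ − m_final = 19100 − 13,174.3 = 5,925.7 kg.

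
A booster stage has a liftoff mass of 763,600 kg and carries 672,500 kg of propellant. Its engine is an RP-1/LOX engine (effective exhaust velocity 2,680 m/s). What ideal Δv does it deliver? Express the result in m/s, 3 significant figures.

Δv ≈ 5700 m/s

m_f = m₀ − m_prop = 763,600 − 672,500 = 91,100 kg.
Using Δv = v_e ln(m₀/m_f): Δv = v_e · ln(m₀/m_f) = 2680.0 × ln(8.382) = 2680.0 × 2.1261 ≈ 5697.9 m/s.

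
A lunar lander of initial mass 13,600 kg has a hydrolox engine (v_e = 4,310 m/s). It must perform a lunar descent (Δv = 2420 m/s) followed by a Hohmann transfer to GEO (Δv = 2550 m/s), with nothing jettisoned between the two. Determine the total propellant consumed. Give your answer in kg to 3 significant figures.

After the first burn: m = 13600 × exp(−2420/4310.0) = 13600 × 0.57036 = 7,756.9 kg.
After the second burn: m = 7,756.9 × exp(−2550/4310.0) = 7,756.9 × 0.55341 = 4,292.75 kg.
Total propellant = m₀ − m_final = 13600 − 4,292.75 = 9,307.25 kg.

total propellant consumed ≈ 9310 kg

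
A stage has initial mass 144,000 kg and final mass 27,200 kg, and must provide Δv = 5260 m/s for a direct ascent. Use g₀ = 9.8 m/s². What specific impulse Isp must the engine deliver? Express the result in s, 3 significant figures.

Isp ≈ 322 s

ln(m₀/m_f) = ln(144000/27200) = ln(5.294) = 1.6666.
v_e = Δv / ln(m₀/m_f) = 5260 / 1.6666 = 3156.1 m/s.
Isp = v_e / g₀ = 3156.1 / 9.8 = 322.1 s.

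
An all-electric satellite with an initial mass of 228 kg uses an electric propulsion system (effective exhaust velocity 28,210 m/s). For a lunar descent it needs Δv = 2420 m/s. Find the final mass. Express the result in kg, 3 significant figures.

final mass ≈ 209 kg

From the ideal rocket equation, m₀/m_f = exp(Δv / v_e) = exp(2420 / 28210.0) = exp(0.0858) = 1.0896.
m_f = m₀ / 1.0896 = 228 / 1.0896 = 209.251 kg.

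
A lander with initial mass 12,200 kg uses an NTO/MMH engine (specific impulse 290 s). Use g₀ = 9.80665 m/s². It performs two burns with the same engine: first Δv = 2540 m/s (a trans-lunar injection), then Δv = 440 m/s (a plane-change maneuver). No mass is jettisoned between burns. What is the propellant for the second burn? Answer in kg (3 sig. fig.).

v_e = Isp · g₀ = 290 × 9.80665 = 2843.9 m/s.
After the first burn: m = 12200 × exp(−2540/2843.9) = 12200 × 0.40937 = 4,994.31 kg.
After the second burn: m = 4,994.31 × exp(−440/2843.9) = 4,994.31 × 0.85666 = 4,278.43 kg.
Second-burn propellant = 4,994.31 − 4,278.43 = 715.88 kg.

propellant for the second burn ≈ 716 kg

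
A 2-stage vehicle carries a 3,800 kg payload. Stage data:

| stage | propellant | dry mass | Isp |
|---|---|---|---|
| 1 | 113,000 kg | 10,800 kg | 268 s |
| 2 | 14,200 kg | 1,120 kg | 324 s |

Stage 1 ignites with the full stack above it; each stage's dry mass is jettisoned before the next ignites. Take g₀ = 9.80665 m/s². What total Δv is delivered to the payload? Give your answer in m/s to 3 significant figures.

Δv ≈ 8420 m/s

Ignition mass of stage 1 = 113,000+10,800 + 14,200+1,120 + 3,800 = 142,920 kg.
Stage 1: m₀ = 142,920 kg, m_f = 142,920 − 113,000 = 29,920 kg; Δv = 268×9.80665×ln(4.777) = 2628.2×1.5638 ≈ 4110 m/s.
Stage 2: m₀ = 19,120 kg, m_f = 19,120 − 14,200 = 4,920 kg; Δv = 324×9.80665×ln(3.886) = 3177.4×1.3574 ≈ 4313 m/s.
Total Δv = 4110 + 4313 = 8423 m/s.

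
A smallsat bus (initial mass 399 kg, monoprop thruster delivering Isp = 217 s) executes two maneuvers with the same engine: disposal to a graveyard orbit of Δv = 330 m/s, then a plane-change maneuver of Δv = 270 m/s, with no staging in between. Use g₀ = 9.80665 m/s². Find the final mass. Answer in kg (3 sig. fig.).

final mass ≈ 301 kg

v_e = Isp · g₀ = 217 × 9.80665 = 2128.0 m/s.
After the first burn: m = 399 × exp(−330/2128.0) = 399 × 0.85635 = 341.684 kg.
After the second burn: m = 341.684 × exp(−270/2128.0) = 341.684 × 0.88084 = 300.969 kg.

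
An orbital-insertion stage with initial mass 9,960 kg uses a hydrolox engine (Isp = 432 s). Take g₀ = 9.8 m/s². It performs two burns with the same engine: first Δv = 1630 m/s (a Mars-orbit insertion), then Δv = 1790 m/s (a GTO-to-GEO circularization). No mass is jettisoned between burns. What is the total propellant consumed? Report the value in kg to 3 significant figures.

total propellant consumed ≈ 5520 kg

v_e = Isp · g₀ = 432 × 9.8 = 4233.6 m/s.
After the first burn: m = 9960 × exp(−1630/4233.6) = 9960 × 0.68044 = 6,777.18 kg.
After the second burn: m = 6,777.18 × exp(−1790/4233.6) = 6,777.18 × 0.65520 = 4,440.41 kg.
Total propellant = m₀ − m_final = 9960 − 4,440.41 = 5,519.59 kg.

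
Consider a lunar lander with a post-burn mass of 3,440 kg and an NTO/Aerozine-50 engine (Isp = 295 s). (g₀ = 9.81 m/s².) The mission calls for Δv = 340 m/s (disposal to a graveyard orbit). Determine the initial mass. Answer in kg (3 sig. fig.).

v_e = Isp · g₀ = 295 × 9.81 = 2894.0 m/s.
By the Tsiolkovsky rocket equation, m₀/m_f = exp(Δv / v_e) = exp(340 / 2894.0) = exp(0.1175) = 1.1247.
m₀ = m_f × 1.1247 = 3,440 × 1.1247 = 3,868.97 kg.

initial mass ≈ 3870 kg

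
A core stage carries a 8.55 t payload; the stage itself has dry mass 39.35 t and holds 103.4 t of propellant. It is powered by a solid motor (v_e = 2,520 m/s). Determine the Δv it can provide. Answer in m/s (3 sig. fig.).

Δv ≈ 2900 m/s

m₀ = payload + dry + propellant = 8.55 + 39.35 + 103.4 = 151.3 t.
m_f = payload + dry = 8.55 + 39.35 = 47.9 t.
Δv = v_e · ln(m₀/m_f) = 2520.0 × ln(3.159) = 2520.0 × 1.1501 ≈ 2898.4 m/s.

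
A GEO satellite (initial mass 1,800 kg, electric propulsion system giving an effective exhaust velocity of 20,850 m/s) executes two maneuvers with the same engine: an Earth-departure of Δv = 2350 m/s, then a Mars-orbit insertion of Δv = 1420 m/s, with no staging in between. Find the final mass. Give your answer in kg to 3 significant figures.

After the first burn: m = 1800 × exp(−2350/20850.0) = 1800 × 0.89341 = 1,608.14 kg.
After the second burn: m = 1,608.14 × exp(−1420/20850.0) = 1,608.14 × 0.93416 = 1,502.26 kg.

final mass ≈ 1500 kg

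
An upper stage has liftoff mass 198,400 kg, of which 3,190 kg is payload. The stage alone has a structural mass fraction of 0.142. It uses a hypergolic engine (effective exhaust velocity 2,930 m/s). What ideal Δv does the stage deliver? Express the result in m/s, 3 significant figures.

Stage wet mass = m₀ − payload = 198,400 − 3,190 = 195,210 kg.
Stage dry mass = ε × stage wet mass = 0.142 × 195,210 = 27,719.8 kg.
Burnout mass m_f = stage dry + payload = 27,719.8 + 3,190 = 30,909.8 kg.
From the ideal rocket equation, Δv = v_e · ln(198,400/30,909.8) = 2930.0 × ln(6.419) = 2930.0 × 1.8592 ≈ 5447 m/s.

Δv ≈ 5450 m/s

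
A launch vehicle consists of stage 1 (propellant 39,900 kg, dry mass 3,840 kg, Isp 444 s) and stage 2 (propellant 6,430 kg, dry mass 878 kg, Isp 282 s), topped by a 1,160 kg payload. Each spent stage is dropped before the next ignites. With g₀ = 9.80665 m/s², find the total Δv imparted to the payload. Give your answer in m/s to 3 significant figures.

Δv ≈ 10200 m/s

Ignition mass of stage 1 = 39,900+3,840 + 6,430+878 + 1,160 = 52,208 kg.
Stage 1: m₀ = 52,208 kg, m_f = 52,208 − 39,900 = 12,308 kg; Δv = 444×9.80665×ln(4.242) = 4354.2×1.4450 ≈ 6292 m/s.
Stage 2: m₀ = 8,468 kg, m_f = 8,468 − 6,430 = 2,038 kg; Δv = 282×9.80665×ln(4.155) = 2765.5×1.4243 ≈ 3939 m/s.
Total Δv = 6292 + 3939 = 10231 m/s.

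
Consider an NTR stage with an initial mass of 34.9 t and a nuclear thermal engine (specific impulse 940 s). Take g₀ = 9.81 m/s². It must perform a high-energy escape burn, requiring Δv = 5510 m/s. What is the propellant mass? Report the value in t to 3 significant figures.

v_e = Isp · g₀ = 940 × 9.81 = 9221.4 m/s.
m₀/m_f = exp(Δv / v_e) = exp(5510 / 9221.4) = exp(0.5975) = 1.8176.
m_f = 34.9 / 1.8176 = 19.2011 t, so propellant = m₀ − m_f = 34.9 − 19.2011 = 15.6989 t.

propellant mass ≈ 15.7 t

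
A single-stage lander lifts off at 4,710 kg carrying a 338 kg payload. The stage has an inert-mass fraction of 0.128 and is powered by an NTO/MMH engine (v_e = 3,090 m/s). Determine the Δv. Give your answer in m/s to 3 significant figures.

Δv ≈ 5120 m/s

Stage wet mass = m₀ − payload = 4,710 − 338 = 4,372 kg.
Stage dry mass = ε × stage wet mass = 0.128 × 4,372 = 559.616 kg.
Burnout mass m_f = stage dry + payload = 559.616 + 338 = 897.616 kg.
Δv = v_e · ln(4,710/897.616) = 3090.0 × ln(5.247) = 3090.0 × 1.6577 ≈ 5122 m/s.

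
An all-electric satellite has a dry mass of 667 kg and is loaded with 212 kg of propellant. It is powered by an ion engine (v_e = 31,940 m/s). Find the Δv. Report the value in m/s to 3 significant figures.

Δv ≈ 8820 m/s

m₀ = m_dry + m_prop = 667 + 212 = 879 kg.
By the Tsiolkovsky rocket equation, Δv = v_e · ln(m₀/m_f) = 31940.0 × ln(1.318) = 31940.0 × 0.2760 ≈ 8815.3 m/s.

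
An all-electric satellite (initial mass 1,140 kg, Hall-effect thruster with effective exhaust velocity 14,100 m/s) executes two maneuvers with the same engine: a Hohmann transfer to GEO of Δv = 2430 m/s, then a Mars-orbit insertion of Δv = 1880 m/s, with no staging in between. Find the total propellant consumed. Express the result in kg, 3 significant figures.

After the first burn: m = 1140 × exp(−2430/14100.0) = 1140 × 0.84169 = 959.527 kg.
After the second burn: m = 959.527 × exp(−1880/14100.0) = 959.527 × 0.87517 = 839.749 kg.
Total propellant = m₀ − m_final = 1140 − 839.749 = 300.251 kg.

total propellant consumed ≈ 300 kg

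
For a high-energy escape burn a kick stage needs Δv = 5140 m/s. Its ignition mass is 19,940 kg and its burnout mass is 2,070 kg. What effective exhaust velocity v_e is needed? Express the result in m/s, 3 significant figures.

ln(m₀/m_f) = ln(19940/2070) = ln(9.633) = 2.2652.
v_e = Δv / ln(m₀/m_f) = 5140 / 2.2652 = 2269.1 m/s.

v_e ≈ 2270 m/s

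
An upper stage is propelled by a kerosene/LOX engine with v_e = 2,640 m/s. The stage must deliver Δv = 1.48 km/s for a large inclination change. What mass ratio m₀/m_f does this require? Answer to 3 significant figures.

mass ratio ≈ 1.75

Using Δv = v_e ln(m₀/m_f): m₀/m_f = exp(Δv / v_e) = exp(1480 / 2640.0) = exp(0.5606) = 1.7517.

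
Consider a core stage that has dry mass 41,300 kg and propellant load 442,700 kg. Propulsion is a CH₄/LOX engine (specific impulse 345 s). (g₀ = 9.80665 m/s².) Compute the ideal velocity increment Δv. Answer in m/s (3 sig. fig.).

v_e = Isp · g₀ = 345 × 9.80665 = 3383.3 m/s.
m₀ = m_dry + m_prop = 41,300 + 442,700 = 484,000 kg.
Δv = v_e · ln(m₀/m_f) = 3383.3 × ln(11.72) = 3383.3 × 2.4612 ≈ 8327.0 m/s.

Δv ≈ 8330 m/s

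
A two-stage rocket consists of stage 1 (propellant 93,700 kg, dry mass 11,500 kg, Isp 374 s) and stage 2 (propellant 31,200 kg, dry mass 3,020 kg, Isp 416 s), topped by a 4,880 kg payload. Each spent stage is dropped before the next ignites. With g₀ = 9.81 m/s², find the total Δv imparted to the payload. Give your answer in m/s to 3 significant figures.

Ignition mass of stage 1 = 93,700+11,500 + 31,200+3,020 + 4,880 = 144,300 kg.
Stage 1: m₀ = 144,300 kg, m_f = 144,300 − 93,700 = 50,600 kg; Δv = 374×9.81×ln(2.852) = 3668.9×1.0479 ≈ 3845 m/s.
Stage 2: m₀ = 39,100 kg, m_f = 39,100 − 31,200 = 7,900 kg; Δv = 416×9.81×ln(4.949) = 4081.0×1.5993 ≈ 6527 m/s.
Total Δv = 3845 + 6527 = 10372 m/s.

Δv ≈ 10400 m/s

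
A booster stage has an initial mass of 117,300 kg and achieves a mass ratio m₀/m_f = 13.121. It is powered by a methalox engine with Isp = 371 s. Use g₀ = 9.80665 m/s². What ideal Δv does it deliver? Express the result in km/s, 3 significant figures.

v_e = Isp · g₀ = 371 × 9.80665 = 3638.3 m/s.
Δv = v_e · ln(13.121) = 3638.3 × 2.5742 ≈ 9365.7 m/s.

Δv ≈ 9.37 km/s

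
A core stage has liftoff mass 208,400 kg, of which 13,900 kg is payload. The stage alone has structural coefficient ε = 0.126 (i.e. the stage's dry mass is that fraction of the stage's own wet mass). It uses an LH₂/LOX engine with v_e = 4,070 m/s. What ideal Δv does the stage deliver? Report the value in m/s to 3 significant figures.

Δv ≈ 6880 m/s

Stage wet mass = m₀ − payload = 208,400 − 13,900 = 194,500 kg.
Stage dry mass = ε × stage wet mass = 0.126 × 194,500 = 24,507 kg.
Burnout mass m_f = stage dry + payload = 24,507 + 13,900 = 38,407 kg.
From the ideal rocket equation, Δv = v_e · ln(208,400/38,407) = 4070.0 × ln(5.426) = 4070.0 × 1.6912 ≈ 6883 m/s.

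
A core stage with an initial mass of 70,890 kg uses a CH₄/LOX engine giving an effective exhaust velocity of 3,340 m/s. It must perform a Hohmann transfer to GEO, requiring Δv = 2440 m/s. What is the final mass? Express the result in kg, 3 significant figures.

final mass ≈ 34100 kg

Using Δv = v_e ln(m₀/m_f): m₀/m_f = exp(Δv / v_e) = exp(2440 / 3340.0) = exp(0.7305) = 2.0762.
m_f = m₀ / 2.0762 = 70,890 / 2.0762 = 34,144.1 kg.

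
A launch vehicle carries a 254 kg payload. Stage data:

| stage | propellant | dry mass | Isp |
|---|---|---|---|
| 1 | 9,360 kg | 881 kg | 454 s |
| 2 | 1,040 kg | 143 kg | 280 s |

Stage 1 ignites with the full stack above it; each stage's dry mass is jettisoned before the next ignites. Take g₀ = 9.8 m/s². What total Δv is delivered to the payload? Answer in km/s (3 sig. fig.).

Δv ≈ 10.7 km/s

Ignition mass of stage 1 = 9,360+881 + 1,040+143 + 254 = 11,678 kg.
Stage 1: m₀ = 11,678 kg, m_f = 11,678 − 9,360 = 2,318 kg; Δv = 454×9.8×ln(5.038) = 4449.2×1.6170 ≈ 7194 m/s.
Stage 2: m₀ = 1,437 kg, m_f = 1,437 − 1,040 = 397 kg; Δv = 280×9.8×ln(3.62) = 2744.0×1.2864 ≈ 3530 m/s.
Total Δv = 7194 + 3530 = 10724 m/s.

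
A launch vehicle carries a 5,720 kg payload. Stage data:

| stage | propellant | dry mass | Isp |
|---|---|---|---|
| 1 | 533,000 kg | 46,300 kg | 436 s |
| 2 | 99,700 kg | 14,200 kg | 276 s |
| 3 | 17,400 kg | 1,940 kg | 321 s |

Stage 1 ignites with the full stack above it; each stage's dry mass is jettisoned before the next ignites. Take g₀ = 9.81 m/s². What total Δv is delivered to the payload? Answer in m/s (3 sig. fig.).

Δv ≈ 13000 m/s

Ignition mass of stage 1 = 533,000+46,300 + 99,700+14,200 + 17,400+1,940 + 5,720 = 718,260 kg.
Stage 1: m₀ = 718,260 kg, m_f = 718,260 − 533,000 = 185,260 kg; Δv = 436×9.81×ln(3.877) = 4277.2×1.3551 ≈ 5796 m/s.
Stage 2: m₀ = 138,960 kg, m_f = 138,960 − 99,700 = 39,260 kg; Δv = 276×9.81×ln(3.539) = 2707.6×1.2640 ≈ 3422 m/s.
Stage 3: m₀ = 25,060 kg, m_f = 25,060 − 17,400 = 7,660 kg; Δv = 321×9.81×ln(3.272) = 3149.0×1.1853 ≈ 3732 m/s.
Total Δv = 5796 + 3422 + 3732 = 12950 m/s.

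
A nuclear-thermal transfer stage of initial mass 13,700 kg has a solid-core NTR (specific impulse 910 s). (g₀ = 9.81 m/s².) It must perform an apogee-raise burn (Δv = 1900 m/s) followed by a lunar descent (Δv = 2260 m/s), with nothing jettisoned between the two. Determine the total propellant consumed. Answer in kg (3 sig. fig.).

v_e = Isp · g₀ = 910 × 9.81 = 8927.1 m/s.
After the first burn: m = 13700 × exp(−1900/8927.1) = 13700 × 0.80829 = 11,073.6 kg.
After the second burn: m = 11,073.6 × exp(−2260/8927.1) = 11,073.6 × 0.77634 = 8,596.88 kg.
Total propellant = m₀ − m_final = 13700 − 8,596.88 = 5,103.12 kg.

total propellant consumed ≈ 5100 kg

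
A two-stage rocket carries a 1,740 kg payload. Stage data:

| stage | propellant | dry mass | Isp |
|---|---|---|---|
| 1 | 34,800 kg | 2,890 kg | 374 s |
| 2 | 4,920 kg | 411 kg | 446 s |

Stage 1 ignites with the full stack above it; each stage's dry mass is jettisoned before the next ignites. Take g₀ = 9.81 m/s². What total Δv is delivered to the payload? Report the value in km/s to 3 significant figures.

Ignition mass of stage 1 = 34,800+2,890 + 4,920+411 + 1,740 = 44,761 kg.
Stage 1: m₀ = 44,761 kg, m_f = 44,761 − 34,800 = 9,961 kg; Δv = 374×9.81×ln(4.494) = 3668.9×1.5027 ≈ 5513 m/s.
Stage 2: m₀ = 7,071 kg, m_f = 7,071 − 4,920 = 2,151 kg; Δv = 446×9.81×ln(3.287) = 4375.3×1.1901 ≈ 5207 m/s.
Total Δv = 5513 + 5207 = 10720 m/s.

Δv ≈ 10.7 km/s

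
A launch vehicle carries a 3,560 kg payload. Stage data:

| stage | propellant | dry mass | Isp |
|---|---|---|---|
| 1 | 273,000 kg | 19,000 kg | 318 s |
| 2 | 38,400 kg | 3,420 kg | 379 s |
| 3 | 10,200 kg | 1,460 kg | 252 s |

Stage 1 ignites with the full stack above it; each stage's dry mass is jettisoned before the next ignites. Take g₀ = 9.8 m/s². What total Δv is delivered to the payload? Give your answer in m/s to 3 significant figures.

Ignition mass of stage 1 = 273,000+19,000 + 38,400+3,420 + 10,200+1,460 + 3,560 = 349,040 kg.
Stage 1: m₀ = 349,040 kg, m_f = 349,040 − 273,000 = 76,040 kg; Δv = 318×9.8×ln(4.59) = 3116.4×1.5239 ≈ 4749 m/s.
Stage 2: m₀ = 57,040 kg, m_f = 57,040 − 38,400 = 18,640 kg; Δv = 379×9.8×ln(3.06) = 3714.2×1.1184 ≈ 4154 m/s.
Stage 3: m₀ = 15,220 kg, m_f = 15,220 − 10,200 = 5,020 kg; Δv = 252×9.8×ln(3.032) = 2469.6×1.1092 ≈ 2739 m/s.
Total Δv = 4749 + 4154 + 2739 = 11642 m/s.

Δv ≈ 11600 m/s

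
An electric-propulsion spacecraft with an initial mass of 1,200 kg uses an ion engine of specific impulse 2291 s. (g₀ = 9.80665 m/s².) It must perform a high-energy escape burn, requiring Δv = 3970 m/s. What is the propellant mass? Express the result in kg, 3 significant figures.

propellant mass ≈ 194 kg

v_e = Isp · g₀ = 2291 × 9.80665 = 22467.0 m/s.
Using Δv = v_e ln(m₀/m_f): m₀/m_f = exp(Δv / v_e) = exp(3970 / 22467.0) = exp(0.1767) = 1.1933.
m_f = 1,200 / 1.1933 = 1,005.61 kg, so propellant = m₀ − m_f = 1,200 − 1,005.61 = 194.39 kg.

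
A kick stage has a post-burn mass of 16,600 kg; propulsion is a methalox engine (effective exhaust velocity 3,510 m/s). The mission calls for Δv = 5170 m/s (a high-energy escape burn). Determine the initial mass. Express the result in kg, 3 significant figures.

Rocket equation: m₀/m_f = exp(Δv / v_e) = exp(5170 / 3510.0) = exp(1.4729) = 4.3620.
m₀ = m_f × 4.3620 = 16,600 × 4.3620 = 72,409.2 kg.

initial mass ≈ 72400 kg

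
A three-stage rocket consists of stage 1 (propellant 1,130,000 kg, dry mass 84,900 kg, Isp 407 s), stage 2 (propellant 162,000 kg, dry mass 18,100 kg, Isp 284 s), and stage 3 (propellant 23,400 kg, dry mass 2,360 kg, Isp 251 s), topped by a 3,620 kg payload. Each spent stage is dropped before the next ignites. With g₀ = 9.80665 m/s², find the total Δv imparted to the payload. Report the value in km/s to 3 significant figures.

Δv ≈ 14.3 km/s

Ignition mass of stage 1 = 1,130,000+84,900 + 162,000+18,100 + 23,400+2,360 + 3,620 = 1,424,380 kg.
Stage 1: m₀ = 1,424,380 kg, m_f = 1,424,380 − 1,130,000 = 294,380 kg; Δv = 407×9.80665×ln(4.839) = 3991.3×1.5766 ≈ 6293 m/s.
Stage 2: m₀ = 209,480 kg, m_f = 209,480 − 162,000 = 47,480 kg; Δv = 284×9.80665×ln(4.412) = 2785.1×1.4843 ≈ 4134 m/s.
Stage 3: m₀ = 29,380 kg, m_f = 29,380 − 23,400 = 5,980 kg; Δv = 251×9.80665×ln(4.913) = 2461.5×1.5919 ≈ 3918 m/s.
Total Δv = 6293 + 4134 + 3918 = 14345 m/s.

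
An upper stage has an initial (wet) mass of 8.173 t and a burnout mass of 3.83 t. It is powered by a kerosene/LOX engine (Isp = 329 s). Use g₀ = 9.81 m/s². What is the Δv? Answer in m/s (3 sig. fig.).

v_e = Isp · g₀ = 329 × 9.81 = 3227.5 m/s.
Using Δv = v_e ln(m₀/m_f): Δv = v_e · ln(m₀/m_f) = 3227.5 × ln(2.134) = 3227.5 × 0.7580 ≈ 2446.3 m/s.

Δv ≈ 2450 m/s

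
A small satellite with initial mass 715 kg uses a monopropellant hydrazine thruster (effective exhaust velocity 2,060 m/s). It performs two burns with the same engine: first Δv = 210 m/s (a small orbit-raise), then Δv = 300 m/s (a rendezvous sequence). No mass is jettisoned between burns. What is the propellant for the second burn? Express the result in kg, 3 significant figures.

propellant for the second burn ≈ 87.5 kg

After the first burn: m = 715 × exp(−210/2060.0) = 715 × 0.90308 = 645.702 kg.
After the second burn: m = 645.702 × exp(−300/2060.0) = 645.702 × 0.86448 = 558.196 kg.
Second-burn propellant = 645.702 − 558.196 = 87.506 kg.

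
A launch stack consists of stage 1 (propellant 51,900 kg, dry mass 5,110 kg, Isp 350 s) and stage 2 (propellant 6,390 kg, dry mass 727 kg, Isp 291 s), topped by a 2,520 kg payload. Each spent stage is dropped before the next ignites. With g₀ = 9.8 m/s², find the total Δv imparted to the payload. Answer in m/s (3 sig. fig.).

Δv ≈ 8280 m/s

Ignition mass of stage 1 = 51,900+5,110 + 6,390+727 + 2,520 = 66,647 kg.
Stage 1: m₀ = 66,647 kg, m_f = 66,647 − 51,900 = 14,747 kg; Δv = 350×9.8×ln(4.519) = 3430.0×1.5084 ≈ 5174 m/s.
Stage 2: m₀ = 9,637 kg, m_f = 9,637 − 6,390 = 3,247 kg; Δv = 291×9.8×ln(2.968) = 2851.8×1.0879 ≈ 3102 m/s.
Total Δv = 5174 + 3102 = 8276 m/s.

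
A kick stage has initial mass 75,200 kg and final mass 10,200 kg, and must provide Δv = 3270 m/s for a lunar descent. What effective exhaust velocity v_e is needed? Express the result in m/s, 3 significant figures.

ln(m₀/m_f) = ln(75200/10200) = ln(7.373) = 1.9978.
From the ideal rocket equation, v_e = Δv / ln(m₀/m_f) = 3270 / 1.9978 = 1636.8 m/s.

v_e ≈ 1640 m/s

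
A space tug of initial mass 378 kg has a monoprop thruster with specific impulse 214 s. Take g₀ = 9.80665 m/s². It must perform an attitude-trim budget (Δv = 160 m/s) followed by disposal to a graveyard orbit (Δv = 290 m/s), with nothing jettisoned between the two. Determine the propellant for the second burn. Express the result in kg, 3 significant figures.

v_e = Isp · g₀ = 214 × 9.80665 = 2098.6 m/s.
After the first burn: m = 378 × exp(−160/2098.6) = 378 × 0.92659 = 350.251 kg.
After the second burn: m = 350.251 × exp(−290/2098.6) = 350.251 × 0.87094 = 305.048 kg.
Second-burn propellant = 350.251 − 305.048 = 45.203 kg.

propellant for the second burn ≈ 45.2 kg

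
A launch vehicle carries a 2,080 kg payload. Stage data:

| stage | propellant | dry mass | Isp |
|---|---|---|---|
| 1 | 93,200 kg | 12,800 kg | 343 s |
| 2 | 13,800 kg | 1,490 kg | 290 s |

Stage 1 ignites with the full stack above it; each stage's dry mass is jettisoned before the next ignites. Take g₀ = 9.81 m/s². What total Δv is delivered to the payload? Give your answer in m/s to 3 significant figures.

Δv ≈ 9240 m/s

Ignition mass of stage 1 = 93,200+12,800 + 13,800+1,490 + 2,080 = 123,370 kg.
Stage 1: m₀ = 123,370 kg, m_f = 123,370 − 93,200 = 30,170 kg; Δv = 343×9.81×ln(4.089) = 3364.8×1.4083 ≈ 4739 m/s.
Stage 2: m₀ = 17,370 kg, m_f = 17,370 − 13,800 = 3,570 kg; Δv = 290×9.81×ln(4.866) = 2844.9×1.5822 ≈ 4501 m/s.
Total Δv = 4739 + 4501 = 9240 m/s.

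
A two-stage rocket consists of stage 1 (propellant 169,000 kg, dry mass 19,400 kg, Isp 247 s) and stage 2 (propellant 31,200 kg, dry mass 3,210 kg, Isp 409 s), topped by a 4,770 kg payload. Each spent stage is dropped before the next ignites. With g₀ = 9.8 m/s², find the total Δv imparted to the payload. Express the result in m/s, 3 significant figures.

Ignition mass of stage 1 = 169,000+19,400 + 31,200+3,210 + 4,770 = 227,580 kg.
Stage 1: m₀ = 227,580 kg, m_f = 227,580 − 169,000 = 58,580 kg; Δv = 247×9.8×ln(3.885) = 2420.6×1.3571 ≈ 3285 m/s.
Stage 2: m₀ = 39,180 kg, m_f = 39,180 − 31,200 = 7,980 kg; Δv = 409×9.8×ln(4.91) = 4008.2×1.5912 ≈ 6378 m/s.
Total Δv = 3285 + 6378 = 9663 m/s.

Δv ≈ 9660 m/s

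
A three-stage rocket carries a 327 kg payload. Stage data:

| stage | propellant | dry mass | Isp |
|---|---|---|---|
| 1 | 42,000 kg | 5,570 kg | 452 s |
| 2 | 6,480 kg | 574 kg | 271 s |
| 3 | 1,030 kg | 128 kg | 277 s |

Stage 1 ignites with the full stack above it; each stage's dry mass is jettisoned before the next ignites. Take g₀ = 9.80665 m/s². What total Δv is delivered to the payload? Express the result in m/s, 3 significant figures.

Ignition mass of stage 1 = 42,000+5,570 + 6,480+574 + 1,030+128 + 327 = 56,109 kg.
Stage 1: m₀ = 56,109 kg, m_f = 56,109 − 42,000 = 14,109 kg; Δv = 452×9.80665×ln(3.977) = 4432.6×1.3805 ≈ 6119 m/s.
Stage 2: m₀ = 8,539 kg, m_f = 8,539 − 6,480 = 2,059 kg; Δv = 271×9.80665×ln(4.147) = 2657.6×1.4224 ≈ 3780 m/s.
Stage 3: m₀ = 1,485 kg, m_f = 1,485 − 1,030 = 455 kg; Δv = 277×9.80665×ln(3.264) = 2716.4×1.1829 ≈ 3213 m/s.
Total Δv = 6119 + 3780 + 3213 = 13112 m/s.

Δv ≈ 13100 m/s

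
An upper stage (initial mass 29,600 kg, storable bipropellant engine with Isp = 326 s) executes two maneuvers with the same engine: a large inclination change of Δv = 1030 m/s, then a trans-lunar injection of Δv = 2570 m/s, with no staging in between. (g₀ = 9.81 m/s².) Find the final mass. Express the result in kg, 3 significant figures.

final mass ≈ 9600 kg

v_e = Isp · g₀ = 326 × 9.81 = 3198.1 m/s.
After the first burn: m = 29600 × exp(−1030/3198.1) = 29600 × 0.72465 = 21,449.6 kg.
After the second burn: m = 21,449.6 × exp(−2570/3198.1) = 21,449.6 × 0.44771 = 9,603.2 kg.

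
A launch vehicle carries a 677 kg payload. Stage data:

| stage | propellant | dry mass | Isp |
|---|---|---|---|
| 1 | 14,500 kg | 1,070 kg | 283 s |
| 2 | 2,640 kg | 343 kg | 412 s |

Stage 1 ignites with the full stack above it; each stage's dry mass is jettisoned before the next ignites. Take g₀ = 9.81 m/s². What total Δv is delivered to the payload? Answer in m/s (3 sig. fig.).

Ignition mass of stage 1 = 14,500+1,070 + 2,640+343 + 677 = 19,230 kg.
Stage 1: m₀ = 19,230 kg, m_f = 19,230 − 14,500 = 4,730 kg; Δv = 283×9.81×ln(4.066) = 2776.2×1.4025 ≈ 3894 m/s.
Stage 2: m₀ = 3,660 kg, m_f = 3,660 − 2,640 = 1,020 kg; Δv = 412×9.81×ln(3.588) = 4041.7×1.2777 ≈ 5164 m/s.
Total Δv = 3894 + 5164 = 9058 m/s.

Δv ≈ 9060 m/s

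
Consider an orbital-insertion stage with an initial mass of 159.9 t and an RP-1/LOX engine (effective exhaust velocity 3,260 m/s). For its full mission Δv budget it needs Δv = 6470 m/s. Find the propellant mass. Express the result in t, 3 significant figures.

propellant mass ≈ 138 t

From the ideal rocket equation, m₀/m_f = exp(Δv / v_e) = exp(6470 / 3260.0) = exp(1.9847) = 7.2766.
m_f = 159.9 / 7.2766 = 21.9745 t, so propellant = m₀ − m_f = 159.9 − 21.9745 = 137.9255 t.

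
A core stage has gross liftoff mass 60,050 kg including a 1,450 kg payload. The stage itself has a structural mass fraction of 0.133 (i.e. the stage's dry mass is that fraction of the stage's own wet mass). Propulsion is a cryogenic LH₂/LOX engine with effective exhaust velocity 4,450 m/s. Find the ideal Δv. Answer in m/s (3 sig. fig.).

Δv ≈ 8330 m/s

Stage wet mass = m₀ − payload = 60,050 − 1,450 = 58,600 kg.
Stage dry mass = ε × stage wet mass = 0.133 × 58,600 = 7,793.8 kg.
Burnout mass m_f = stage dry + payload = 7,793.8 + 1,450 = 9,243.8 kg.
By the Tsiolkovsky rocket equation, Δv = v_e · ln(60,050/9,243.8) = 4450.0 × ln(6.496) = 4450.0 × 1.8712 ≈ 8327 m/s.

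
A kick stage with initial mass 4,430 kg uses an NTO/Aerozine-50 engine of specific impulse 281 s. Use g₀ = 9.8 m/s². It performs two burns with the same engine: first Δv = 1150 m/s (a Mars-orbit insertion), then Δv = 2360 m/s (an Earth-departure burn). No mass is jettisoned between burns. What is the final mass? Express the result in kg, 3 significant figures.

final mass ≈ 1240 kg

v_e = Isp · g₀ = 281 × 9.8 = 2753.8 m/s.
After the first burn: m = 4430 × exp(−1150/2753.8) = 4430 × 0.65862 = 2,917.69 kg.
After the second burn: m = 2,917.69 × exp(−2360/2753.8) = 2,917.69 × 0.42443 = 1,238.36 kg.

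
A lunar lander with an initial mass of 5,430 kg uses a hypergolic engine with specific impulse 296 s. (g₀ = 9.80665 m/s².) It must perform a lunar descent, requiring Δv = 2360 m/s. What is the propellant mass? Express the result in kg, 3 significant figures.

propellant mass ≈ 3020 kg

v_e = Isp · g₀ = 296 × 9.80665 = 2902.8 m/s.
From the ideal rocket equation, m₀/m_f = exp(Δv / v_e) = exp(2360 / 2902.8) = exp(0.8130) = 2.2547.
m_f = 5,430 / 2.2547 = 2,408.3 kg, so propellant = m₀ − m_f = 5,430 − 2,408.3 = 3,021.7 kg.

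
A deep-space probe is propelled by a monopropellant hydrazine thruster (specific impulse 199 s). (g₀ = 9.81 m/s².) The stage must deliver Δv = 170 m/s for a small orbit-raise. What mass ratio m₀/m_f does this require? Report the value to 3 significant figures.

mass ratio ≈ 1.09

v_e = Isp · g₀ = 199 × 9.81 = 1952.2 m/s.
Using Δv = v_e ln(m₀/m_f): m₀/m_f = exp(Δv / v_e) = exp(170 / 1952.2) = exp(0.0871) = 1.0910.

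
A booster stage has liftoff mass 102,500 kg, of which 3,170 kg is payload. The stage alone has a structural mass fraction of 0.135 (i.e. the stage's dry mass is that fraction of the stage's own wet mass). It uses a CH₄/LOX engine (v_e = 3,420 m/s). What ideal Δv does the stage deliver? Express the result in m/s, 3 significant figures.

Δv ≈ 6230 m/s

Stage wet mass = m₀ − payload = 102,500 − 3,170 = 99,330 kg.
Stage dry mass = ε × stage wet mass = 0.135 × 99,330 = 13,409.6 kg.
Burnout mass m_f = stage dry + payload = 13,409.6 + 3,170 = 16,579.6 kg.
By the Tsiolkovsky rocket equation, Δv = v_e · ln(102,500/16,579.6) = 3420.0 × ln(6.182) = 3420.0 × 1.8217 ≈ 6230 m/s.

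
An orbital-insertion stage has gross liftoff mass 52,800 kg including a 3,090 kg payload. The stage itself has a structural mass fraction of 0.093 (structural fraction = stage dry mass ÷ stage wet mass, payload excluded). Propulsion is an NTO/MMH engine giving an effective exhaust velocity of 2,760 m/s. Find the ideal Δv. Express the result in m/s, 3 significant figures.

Stage wet mass = m₀ − payload = 52,800 − 3,090 = 49,710 kg.
Stage dry mass = ε × stage wet mass = 0.093 × 49,710 = 4,623.03 kg.
Burnout mass m_f = stage dry + payload = 4,623.03 + 3,090 = 7,713.03 kg.
Δv = v_e · ln(52,800/7,713.03) = 2760.0 × ln(6.846) = 2760.0 × 1.9236 ≈ 5309 m/s.

Δv ≈ 5310 m/s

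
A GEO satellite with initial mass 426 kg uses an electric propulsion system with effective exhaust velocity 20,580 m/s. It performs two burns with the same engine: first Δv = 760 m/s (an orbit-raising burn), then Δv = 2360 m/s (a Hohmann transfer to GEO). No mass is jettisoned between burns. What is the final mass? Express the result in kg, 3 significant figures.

final mass ≈ 366 kg

After the first burn: m = 426 × exp(−760/20580.0) = 426 × 0.96374 = 410.553 kg.
After the second burn: m = 410.553 × exp(−2360/20580.0) = 410.553 × 0.89166 = 366.074 kg.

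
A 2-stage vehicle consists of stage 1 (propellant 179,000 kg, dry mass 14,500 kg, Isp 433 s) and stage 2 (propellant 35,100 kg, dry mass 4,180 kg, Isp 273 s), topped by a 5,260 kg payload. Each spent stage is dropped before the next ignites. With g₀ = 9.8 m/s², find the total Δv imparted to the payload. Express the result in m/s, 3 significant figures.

Ignition mass of stage 1 = 179,000+14,500 + 35,100+4,180 + 5,260 = 238,040 kg.
Stage 1: m₀ = 238,040 kg, m_f = 238,040 − 179,000 = 59,040 kg; Δv = 433×9.8×ln(4.032) = 4243.4×1.3942 ≈ 5916 m/s.
Stage 2: m₀ = 44,540 kg, m_f = 44,540 − 35,100 = 9,440 kg; Δv = 273×9.8×ln(4.718) = 2675.4×1.5514 ≈ 4151 m/s.
Total Δv = 5916 + 4151 = 10067 m/s.

Δv ≈ 10100 m/s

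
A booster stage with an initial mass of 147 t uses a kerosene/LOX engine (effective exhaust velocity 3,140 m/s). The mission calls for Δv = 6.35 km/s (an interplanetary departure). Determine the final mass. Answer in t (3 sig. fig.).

final mass ≈ 19.5 t

m₀/m_f = exp(Δv / v_e) = exp(6350 / 3140.0) = exp(2.0223) = 7.5556.
m_f = m₀ / 7.5556 = 147 / 7.5556 = 19.4558 t.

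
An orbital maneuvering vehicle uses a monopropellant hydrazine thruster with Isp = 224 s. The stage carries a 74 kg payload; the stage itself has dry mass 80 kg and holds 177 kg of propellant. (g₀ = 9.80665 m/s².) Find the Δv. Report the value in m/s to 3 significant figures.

v_e = Isp · g₀ = 224 × 9.80665 = 2196.7 m/s.
m₀ = payload + dry + propellant = 74 + 80 + 177 = 331 kg.
m_f = payload + dry = 74 + 80 = 154 kg.
Δv = v_e · ln(m₀/m_f) = 2196.7 × ln(2.149) = 2196.7 × 0.7652 ≈ 1680.8 m/s.

Δv ≈ 1680 m/s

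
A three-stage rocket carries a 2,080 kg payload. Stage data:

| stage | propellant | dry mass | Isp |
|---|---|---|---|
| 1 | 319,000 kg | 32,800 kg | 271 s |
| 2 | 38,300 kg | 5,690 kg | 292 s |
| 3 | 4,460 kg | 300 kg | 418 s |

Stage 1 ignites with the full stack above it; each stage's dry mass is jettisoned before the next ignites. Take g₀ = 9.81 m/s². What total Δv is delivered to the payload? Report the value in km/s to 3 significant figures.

Ignition mass of stage 1 = 319,000+32,800 + 38,300+5,690 + 4,460+300 + 2,080 = 402,630 kg.
Stage 1: m₀ = 402,630 kg, m_f = 402,630 − 319,000 = 83,630 kg; Δv = 271×9.81×ln(4.814) = 2658.5×1.5716 ≈ 4178 m/s.
Stage 2: m₀ = 50,830 kg, m_f = 50,830 − 38,300 = 12,530 kg; Δv = 292×9.81×ln(4.057) = 2864.5×1.4004 ≈ 4011 m/s.
Stage 3: m₀ = 6,840 kg, m_f = 6,840 − 4,460 = 2,380 kg; Δv = 418×9.81×ln(2.874) = 4100.6×1.0557 ≈ 4329 m/s.
Total Δv = 4178 + 4011 + 4329 = 12518 m/s.

Δv ≈ 12.5 km/s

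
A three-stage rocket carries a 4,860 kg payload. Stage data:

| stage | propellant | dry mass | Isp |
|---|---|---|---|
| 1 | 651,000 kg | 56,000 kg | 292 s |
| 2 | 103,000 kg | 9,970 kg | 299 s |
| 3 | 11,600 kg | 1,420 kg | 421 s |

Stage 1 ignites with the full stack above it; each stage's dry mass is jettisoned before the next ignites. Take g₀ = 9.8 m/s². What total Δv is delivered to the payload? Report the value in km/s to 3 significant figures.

Ignition mass of stage 1 = 651,000+56,000 + 103,000+9,970 + 11,600+1,420 + 4,860 = 837,850 kg.
Stage 1: m₀ = 837,850 kg, m_f = 837,850 − 651,000 = 186,850 kg; Δv = 292×9.8×ln(4.484) = 2861.6×1.5005 ≈ 4294 m/s.
Stage 2: m₀ = 130,850 kg, m_f = 130,850 − 103,000 = 27,850 kg; Δv = 299×9.8×ln(4.698) = 2930.2×1.5472 ≈ 4534 m/s.
Stage 3: m₀ = 17,880 kg, m_f = 17,880 − 11,600 = 6,280 kg; Δv = 421×9.8×ln(2.847) = 4125.8×1.0463 ≈ 4317 m/s.
Total Δv = 4294 + 4534 + 4317 = 13145 m/s.

Δv ≈ 13.1 km/s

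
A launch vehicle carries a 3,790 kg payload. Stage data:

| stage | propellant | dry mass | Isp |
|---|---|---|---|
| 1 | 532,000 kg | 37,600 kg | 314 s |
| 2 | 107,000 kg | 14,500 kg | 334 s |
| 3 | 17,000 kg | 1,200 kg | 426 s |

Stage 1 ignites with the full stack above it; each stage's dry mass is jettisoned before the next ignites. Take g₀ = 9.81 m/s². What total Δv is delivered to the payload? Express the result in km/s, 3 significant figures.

Ignition mass of stage 1 = 532,000+37,600 + 107,000+14,500 + 17,000+1,200 + 3,790 = 713,090 kg.
Stage 1: m₀ = 713,090 kg, m_f = 713,090 − 532,000 = 181,090 kg; Δv = 314×9.81×ln(3.938) = 3080.3×1.3706 ≈ 4222 m/s.
Stage 2: m₀ = 143,490 kg, m_f = 143,490 − 107,000 = 36,490 kg; Δv = 334×9.81×ln(3.932) = 3276.5×1.3692 ≈ 4486 m/s.
Stage 3: m₀ = 21,990 kg, m_f = 21,990 − 17,000 = 4,990 kg; Δv = 426×9.81×ln(4.407) = 4179.1×1.4832 ≈ 6198 m/s.
Total Δv = 4222 + 4486 + 6198 = 14906 m/s.

Δv ≈ 14.9 km/s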